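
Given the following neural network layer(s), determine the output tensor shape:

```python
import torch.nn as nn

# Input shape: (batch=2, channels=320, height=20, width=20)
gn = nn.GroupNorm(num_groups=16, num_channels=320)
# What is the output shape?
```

Input: (2, 320, 20, 20) -> Output: (2, 320, 20, 20)

Answer: (2, 320, 20, 20)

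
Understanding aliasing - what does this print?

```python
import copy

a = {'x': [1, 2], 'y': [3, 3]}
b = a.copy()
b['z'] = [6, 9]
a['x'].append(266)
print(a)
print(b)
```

Key concept: shallow copy of dict with mutable values.
Step by step:
`a = {'x': [1, 2], 'y': [3, 3]}` → a = {'x': [1, 2], 'y': [3, 3]}
`b = a.copy()` → b = {'x': [1, 2], 'y': [3, 3]}
`b['z'] = [6, 9]` → b = {'x': [1, 2], 'y': [3, 3], 'z': [6, 9]}
`a['x'].append(266)` → a = {'x': [1, 2, 266], 'y': [3, 3]}; b = {'x': [1, 2, 266], 'y': [3, 3], 'z': [6, 9]}
`print(a)` → prints {'x': [1, 2, 266], 'y': [3, 3]}
`print(b)` → prints {'x': [1, 2, 266], 'y': [3, 3], 'z': [6, 9]}

Answer:
{'x': [1, 2, 266], 'y': [3, 3]}
{'x': [1, 2, 266], 'y': [3, 3], 'z': [6, 9]}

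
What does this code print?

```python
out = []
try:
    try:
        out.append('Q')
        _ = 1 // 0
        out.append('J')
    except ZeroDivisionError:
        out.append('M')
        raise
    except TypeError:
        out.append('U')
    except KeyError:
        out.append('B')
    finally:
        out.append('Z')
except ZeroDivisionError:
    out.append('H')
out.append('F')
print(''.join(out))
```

Execution trace: 'Q' (inner try body) → 'M' (inner except ZeroDivisionError) → 'Z' (inner finally) → 'H' (outer except ZeroDivisionError) → 'F' (after the try/except). Output: QMZHF

Answer: QMZHF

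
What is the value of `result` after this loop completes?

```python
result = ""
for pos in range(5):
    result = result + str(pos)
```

Concatenate digits 0 to 4
`result` takes the values: "" → "0" → "01" → "012" → "0123" → "01234"

Answer: "01234"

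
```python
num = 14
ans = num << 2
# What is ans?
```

Trace:
`num = 14` → num = 14
`ans = num << 2` → ans = 56
So ans = 56

Answer: 56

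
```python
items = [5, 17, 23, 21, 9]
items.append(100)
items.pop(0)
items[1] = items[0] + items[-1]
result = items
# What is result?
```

Trace:
`items = [5, 17, 23, 21, 9]` → items = [5, 17, 23, 21, 9]
`items.append(100)` → items = [5, 17, 23, 21, 9, 100]
`items.pop(0)` → items = [17, 23, 21, 9, 100]
`items[1] = items[0] + items[-1]` → items = [17, 117, 21, 9, 100]
`result = items` → result = [17, 117, 21, 9, 100]
So result = [17, 117, 21, 9, 100]

Answer: [17, 117, 21, 9, 100]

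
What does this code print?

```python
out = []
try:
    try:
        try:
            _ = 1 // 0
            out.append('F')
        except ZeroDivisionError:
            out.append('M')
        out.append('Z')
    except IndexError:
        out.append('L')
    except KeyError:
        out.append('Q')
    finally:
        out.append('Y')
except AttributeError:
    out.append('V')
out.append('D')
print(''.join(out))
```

Execution trace: 'M' (inner except ZeroDivisionError) → 'Z' (try body, no exception) → 'Y' (finally) → 'D' (after the try/except). Output: MZYD

Answer: MZYD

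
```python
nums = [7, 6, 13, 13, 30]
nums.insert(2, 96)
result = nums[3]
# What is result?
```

Trace:
`nums = [7, 6, 13, 13, 30]` → nums = [7, 6, 13, 13, 30]
`nums.insert(2, 96)` → nums = [7, 6, 96, 13, 13, 30]
`result = nums[3]` → result = 13
So result = 13

Answer: 13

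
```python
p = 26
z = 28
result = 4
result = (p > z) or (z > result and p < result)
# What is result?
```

Trace:
`p = 26` → p = 26
`z = 28` → z = 28
`result = 4` → result = 4
`result = (p > z) or (z > result and p < result)` → result = False
So result = False

Answer: False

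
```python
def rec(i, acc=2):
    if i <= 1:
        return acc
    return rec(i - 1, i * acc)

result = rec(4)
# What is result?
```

Accumulator trace (n, acc): (4, 2) -> (3, 8) -> (2, 24) -> (1, 48) -> return 48

Answer: 48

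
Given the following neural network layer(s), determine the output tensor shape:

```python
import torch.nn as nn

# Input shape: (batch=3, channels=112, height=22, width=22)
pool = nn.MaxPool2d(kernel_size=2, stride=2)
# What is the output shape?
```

Input: (3, 112, 22, 22) -> Output: (3, 112, 11, 11)

Answer: (3, 112, 11, 11)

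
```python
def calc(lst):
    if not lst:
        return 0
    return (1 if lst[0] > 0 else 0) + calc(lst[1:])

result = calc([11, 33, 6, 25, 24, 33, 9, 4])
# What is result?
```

Count of positive elements in [11, 33, 6, 25, 24, 33, 9, 4] = 8

Answer: 8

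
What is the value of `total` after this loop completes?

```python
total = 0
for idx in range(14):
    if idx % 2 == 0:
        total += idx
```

Sum of even numbers 0 to 13
`total` takes the values: 0 → 2 → 6 → 12 → 20 → 30 → 42

Answer: 42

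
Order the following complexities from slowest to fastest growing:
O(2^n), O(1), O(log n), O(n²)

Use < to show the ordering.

Ordered by growth rate: O(1) < O(log n) < O(n²) < O(2^n)

Answer: O(1) < O(log n) < O(n²) < O(2^n)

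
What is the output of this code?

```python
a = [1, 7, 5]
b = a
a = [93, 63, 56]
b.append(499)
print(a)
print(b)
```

Key concept: rebinding vs mutation: a is rebound to a new list, b still points at the original.
Step by step:
`a = [1, 7, 5]` → a = [1, 7, 5]
`b = a` → b = [1, 7, 5] (same object as a)
`a = [93, 63, 56]` → a = [93, 63, 56]
`b.append(499)` → b = [1, 7, 5, 499]
`print(a)` → prints [93, 63, 56]
`print(b)` → prints [1, 7, 5, 499]

Answer:
[93, 63, 56]
[1, 7, 5, 499]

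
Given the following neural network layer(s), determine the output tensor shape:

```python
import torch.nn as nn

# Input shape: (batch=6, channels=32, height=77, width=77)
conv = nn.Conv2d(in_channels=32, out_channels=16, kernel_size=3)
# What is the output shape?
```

Input: (6, 32, 77, 77) -> Output: (6, 16, 75, 75)

Answer: (6, 16, 75, 75)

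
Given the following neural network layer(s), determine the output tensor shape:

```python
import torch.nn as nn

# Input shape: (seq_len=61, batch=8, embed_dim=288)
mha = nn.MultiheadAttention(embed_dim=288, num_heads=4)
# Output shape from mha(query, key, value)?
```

Input: (61, 8, 288) -> Output: (61, 8, 288)

Answer: (61, 8, 288)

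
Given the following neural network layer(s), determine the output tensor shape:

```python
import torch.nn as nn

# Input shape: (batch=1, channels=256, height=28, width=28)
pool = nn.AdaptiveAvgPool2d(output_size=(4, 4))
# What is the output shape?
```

Input: (1, 256, 28, 28) -> Output: (1, 256, 4, 4)

Answer: (1, 256, 4, 4)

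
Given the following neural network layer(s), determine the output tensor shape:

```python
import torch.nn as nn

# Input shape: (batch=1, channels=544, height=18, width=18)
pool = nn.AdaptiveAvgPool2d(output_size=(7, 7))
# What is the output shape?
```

Input: (1, 544, 18, 18) -> Output: (1, 544, 7, 7)

Answer: (1, 544, 7, 7)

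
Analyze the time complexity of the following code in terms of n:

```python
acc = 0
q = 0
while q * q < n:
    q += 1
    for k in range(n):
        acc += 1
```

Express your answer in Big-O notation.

Each loop level contributes: √n × n. Multiplying the contributions gives O(n√n).

Answer: O(n√n)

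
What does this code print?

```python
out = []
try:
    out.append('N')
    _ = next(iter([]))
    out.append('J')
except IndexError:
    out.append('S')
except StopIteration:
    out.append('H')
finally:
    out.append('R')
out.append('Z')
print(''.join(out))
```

Execution trace: 'N' (try body) → 'H' (except StopIteration) → 'R' (finally) → 'Z' (after the try/except). Output: NHRZ

Answer: NHRZ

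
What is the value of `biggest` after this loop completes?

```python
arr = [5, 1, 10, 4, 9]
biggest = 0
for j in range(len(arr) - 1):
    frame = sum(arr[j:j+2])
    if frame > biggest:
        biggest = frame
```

Max sum of 2-element window in [5, 1, 10, 4, 9]
`biggest` takes the values: 0 → 6 → 11 → 14

Answer: 14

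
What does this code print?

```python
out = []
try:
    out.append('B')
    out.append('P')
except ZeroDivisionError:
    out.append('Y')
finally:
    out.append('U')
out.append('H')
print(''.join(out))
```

Execution trace: 'B' (try body) → 'P' (try body, no exception) → 'U' (finally) → 'H' (after the try/except). Output: BPUH

Answer: BPUH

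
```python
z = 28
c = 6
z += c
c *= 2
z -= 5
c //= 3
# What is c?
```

Trace:
`z = 28` → z = 28
`c = 6` → c = 6
`z += c` → z = 34
`c *= 2` → c = 12
`z -= 5` → z = 29
`c //= 3` → c = 4
So c = 4

Answer: 4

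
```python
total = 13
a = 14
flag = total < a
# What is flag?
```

Trace:
`total = 13` → total = 13
`a = 14` → a = 14
`flag = total < a` → flag = True
So flag = True

Answer: True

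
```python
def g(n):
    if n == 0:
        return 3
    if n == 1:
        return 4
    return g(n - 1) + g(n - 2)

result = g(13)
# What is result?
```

Build up from base cases: g(0)=3, g(1)=4, g(2)=7, g(3)=11, g(4)=18, g(5)=29, g(6)=47, ..., g(13)=1364

Answer: 1364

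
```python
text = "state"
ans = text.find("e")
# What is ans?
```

Trace:
`text = "state"` → text = 'state'
`ans = text.find("e")` → ans = 4
So ans = 4

Answer: 4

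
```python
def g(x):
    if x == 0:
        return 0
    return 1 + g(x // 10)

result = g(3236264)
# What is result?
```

Count of digits of 3236264: 7

Answer: 7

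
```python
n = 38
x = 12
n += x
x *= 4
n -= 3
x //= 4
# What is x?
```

Trace:
`n = 38` → n = 38
`x = 12` → x = 12
`n += x` → n = 50
`x *= 4` → x = 48
`n -= 3` → n = 47
`x //= 4` → x = 12
So x = 12

Answer: 12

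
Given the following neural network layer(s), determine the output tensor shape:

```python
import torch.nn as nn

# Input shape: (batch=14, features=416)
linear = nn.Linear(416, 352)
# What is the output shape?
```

Input: (14, 416) -> Output: (14, 352)

Answer: (14, 352)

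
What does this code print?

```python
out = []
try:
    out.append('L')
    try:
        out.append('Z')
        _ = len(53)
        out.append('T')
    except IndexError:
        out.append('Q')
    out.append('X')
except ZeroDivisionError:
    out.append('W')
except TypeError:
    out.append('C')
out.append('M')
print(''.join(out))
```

Execution trace: 'L' (try body) → 'Z' (inner try body) → 'C' (except TypeError) → 'M' (after the try/except). Output: LZCM

Answer: LZCM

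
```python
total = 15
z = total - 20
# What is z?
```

Trace:
`total = 15` → total = 15
`z = total - 20` → z = -5
So z = -5

Answer: -5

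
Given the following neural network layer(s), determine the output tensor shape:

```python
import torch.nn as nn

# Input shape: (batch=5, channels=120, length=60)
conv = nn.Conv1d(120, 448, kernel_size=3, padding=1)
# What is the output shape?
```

Input: (5, 120, 60) -> Output: (5, 448, 60)

Answer: (5, 448, 60)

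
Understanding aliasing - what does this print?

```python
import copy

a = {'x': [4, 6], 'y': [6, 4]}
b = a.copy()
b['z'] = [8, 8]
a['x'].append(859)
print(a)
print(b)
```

Key concept: shallow copy of dict with mutable values.
Step by step:
`a = {'x': [4, 6], 'y': [6, 4]}` → a = {'x': [4, 6], 'y': [6, 4]}
`b = a.copy()` → b = {'x': [4, 6], 'y': [6, 4]}
`b['z'] = [8, 8]` → b = {'x': [4, 6], 'y': [6, 4], 'z': [8, 8]}
`a['x'].append(859)` → a = {'x': [4, 6, 859], 'y': [6, 4]}; b = {'x': [4, 6, 859], 'y': [6, 4], 'z': [8, 8]}
`print(a)` → prints {'x': [4, 6, 859], 'y': [6, 4]}
`print(b)` → prints {'x': [4, 6, 859], 'y': [6, 4], 'z': [8, 8]}

Answer:
{'x': [4, 6, 859], 'y': [6, 4]}
{'x': [4, 6, 859], 'y': [6, 4], 'z': [8, 8]}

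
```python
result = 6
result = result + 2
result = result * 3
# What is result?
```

Trace:
`result = 6` → result = 6
`result = result + 2` → result = 8
`result = result * 3` → result = 24
So result = 24

Answer: 24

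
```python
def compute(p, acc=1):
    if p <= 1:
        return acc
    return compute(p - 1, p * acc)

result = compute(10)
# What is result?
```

Accumulator trace (n, acc): (10, 1) -> (9, 10) -> (8, 90) -> (7, 720) -> (6, 5040) -> (5, 30240) -> (4, 151200) -> (3, 604800) -> (2, 1814400) -> (1, 3628800) -> return 3628800

Answer: 3628800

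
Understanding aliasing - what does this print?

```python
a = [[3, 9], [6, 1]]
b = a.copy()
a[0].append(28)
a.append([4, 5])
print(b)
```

Key concept: shallow copy with nested lists.
Step by step:
`a = [[3, 9], [6, 1]]` → a = [[3, 9], [6, 1]]
`b = a.copy()` → b = [[3, 9], [6, 1]]
`a[0].append(28)` → a = [[3, 9, 28], [6, 1]]; b = [[3, 9, 28], [6, 1]]
`a.append([4, 5])` → a = [[3, 9, 28], [6, 1], [4, 5]]
`print(b)` → prints [[3, 9, 28], [6, 1]]

Answer: [[3, 9, 28], [6, 1]]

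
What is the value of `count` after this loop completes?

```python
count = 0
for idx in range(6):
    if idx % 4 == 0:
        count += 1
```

Count numbers divisible by 4 in range(6)
`count` takes the values: 0 → 1 → 2

Answer: 2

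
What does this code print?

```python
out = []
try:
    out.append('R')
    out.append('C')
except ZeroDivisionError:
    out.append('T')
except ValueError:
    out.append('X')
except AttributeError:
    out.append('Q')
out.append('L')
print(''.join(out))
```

Execution trace: 'R' (try body) → 'C' (try body, no exception) → 'L' (after the try/except). Output: RCL

Answer: RCL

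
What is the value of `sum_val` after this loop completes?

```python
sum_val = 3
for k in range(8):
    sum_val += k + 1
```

Start at 3, add 1 to 8 = 39
`sum_val` takes the values: 3 → 4 → 6 → 9 → 13 → 18 → 24 → 31 → 39

Answer: 39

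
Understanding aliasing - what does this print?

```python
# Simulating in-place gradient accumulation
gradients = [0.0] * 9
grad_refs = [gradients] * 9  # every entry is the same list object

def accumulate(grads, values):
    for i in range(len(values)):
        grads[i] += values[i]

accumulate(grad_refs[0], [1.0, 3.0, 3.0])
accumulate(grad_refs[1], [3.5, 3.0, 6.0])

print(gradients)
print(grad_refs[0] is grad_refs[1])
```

Key concept: gradient accumulation aliasing.
Step by step:
`gradients = [0.0] * 9` → gradients = [0.0, 0.0, 0.0, 0.0, 0.0, 0.0, 0.0, 0.0, 0.0]
`grad_refs = [gradients] * 9` → grad_refs = [[0.0, 0.0, 0.0, 0.0, 0.0, 0.0, 0.0, 0.0, 0.0], [0.0, 0.0, 0.0, 0.0, 0.0, 0.0, 0.0, 0.0, 0.0], [0.0, 0.0, 0.0, 0.0, 0.0, 0.0, 0.0, 0.0, 0.0], [0.0, 0.0, 0.0, 0.0, 0.0, 0.0, 0.0, 0.0, 0.0], [0.0, 0.0, 0.0, 0.0, 0.0, 0.0, 0.0, 0.0, 0.0], [0.0, 0.0, 0.0, 0.0, 0.0, 0.0, 0.0, 0.0, 0.0], [0.0, 0.0, 0.0, 0.0, 0.0, 0.0, 0.0, 0.0, 0.0], [0.0, 0.0, 0.0, 0.0, 0.0, 0.0, 0.0, 0.0, 0.0], [0.0, 0.0, 0.0, 0.0, 0.0, 0.0, 0.0, 0.0, 0.0]]
`accumulate(grad_refs[0], [1.0, 3.0, 3.0])` → gradients = [1.0, 3.0, 3.0, 0.0, 0.0, 0.0, 0.0, 0.0, 0.0]; grad_refs = [[1.0, 3.0, 3.0, 0.0, 0.0, 0.0, 0.0, 0.0, 0.0], [1.0, 3.0, 3.0, 0.0, 0.0, 0.0, 0.0, 0.0, 0.0], [1.0, 3.0, 3.0, 0.0, 0.0, 0.0, 0.0, 0.0, 0.0], [1.0, 3.0, 3.0, 0.0, 0.0, 0.0, 0.0, 0.0, 0.0], [1.0, 3.0, 3.0, 0.0, 0.0, 0.0, 0.0, 0.0, 0.0], [1.0, 3.0, 3.0, 0.0, 0.0, 0.0, 0.0, 0.0, 0.0], [1.0, 3.0, 3.0, 0.0, 0.0, 0.0, 0.0, 0.0, 0.0], [1.0, 3.0, 3.0, 0.0, 0.0, 0.0, 0.0, 0.0, 0.0], [1.0, 3.0, 3.0, 0.0, 0.0, 0.0, 0.0, 0.0, 0.0]]
`accumulate(grad_refs[1], [3.5, 3.0, 6.0])` → gradients = [4.5, 6.0, 9.0, 0.0, 0.0, 0.0, 0.0, 0.0, 0.0]; grad_refs = [[4.5, 6.0, 9.0, 0.0, 0.0, 0.0, 0.0, 0.0, 0.0], [4.5, 6.0, 9.0, 0.0, 0.0, 0.0, 0.0, 0.0, 0.0], [4.5, 6.0, 9.0, 0.0, 0.0, 0.0, 0.0, 0.0, 0.0], [4.5, 6.0, 9.0, 0.0, 0.0, 0.0, 0.0, 0.0, 0.0], [4.5, 6.0, 9.0, 0.0, 0.0, 0.0, 0.0, 0.0, 0.0], [4.5, 6.0, 9.0, 0.0, 0.0, 0.0, 0.0, 0.0, 0.0], [4.5, 6.0, 9.0, 0.0, 0.0, 0.0, 0.0, 0.0, 0.0], [4.5, 6.0, 9.0, 0.0, 0.0, 0.0, 0.0, 0.0, 0.0], [4.5, 6.0, 9.0, 0.0, 0.0, 0.0, 0.0, 0.0, 0.0]]
`print(gradients)` → prints [4.5, 6.0, 9.0, 0.0, 0.0, 0.0, 0.0, 0.0, 0.0]
`print(grad_refs[0] is grad_refs[1])` → prints True

Answer:
[4.5, 6.0, 9.0, 0.0, 0.0, 0.0, 0.0, 0.0, 0.0]
True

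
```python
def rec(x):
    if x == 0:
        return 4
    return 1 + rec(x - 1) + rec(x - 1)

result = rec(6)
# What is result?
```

rec(x) = 1 + 2·rec(x-1), rec(0)=4. Closed form: (4+1)·2^6 - 1 = 319.

Answer: 319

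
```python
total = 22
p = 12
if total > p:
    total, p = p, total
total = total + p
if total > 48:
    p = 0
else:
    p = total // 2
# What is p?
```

Trace:
`total = 22` → total = 22
`p = 12` → p = 12
`if total > p: ...` → total > p is True → total = 12; p = 22
`total = total + p` → total = 34
`if total > 48: ...` → total > 48 is False, take else branch → p = 17
So p = 17

Answer: 17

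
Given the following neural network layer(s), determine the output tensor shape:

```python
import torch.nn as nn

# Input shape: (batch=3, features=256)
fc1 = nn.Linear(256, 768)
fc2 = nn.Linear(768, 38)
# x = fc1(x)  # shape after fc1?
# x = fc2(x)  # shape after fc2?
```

Input: (3, 256) -> after fc1: (3, 768) -> Output: (3, 38)

Answer: (3, 38)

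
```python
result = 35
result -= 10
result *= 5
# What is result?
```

Trace:
`result = 35` → result = 35
`result -= 10` → result = 25
`result *= 5` → result = 125
So result = 125

Answer: 125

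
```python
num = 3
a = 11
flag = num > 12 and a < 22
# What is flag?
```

Trace:
`num = 3` → num = 3
`a = 11` → a = 11
`flag = num > 12 and a < 22` → flag = False
So flag = False

Answer: False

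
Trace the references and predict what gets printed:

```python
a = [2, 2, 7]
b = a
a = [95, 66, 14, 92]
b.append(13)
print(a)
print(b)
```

Key concept: rebinding vs mutation: a is rebound to a new list, b still points at the original.
Step by step:
`a = [2, 2, 7]` → a = [2, 2, 7]
`b = a` → b = [2, 2, 7] (same object as a)
`a = [95, 66, 14, 92]` → a = [95, 66, 14, 92]
`b.append(13)` → b = [2, 2, 7, 13]
`print(a)` → prints [95, 66, 14, 92]
`print(b)` → prints [2, 2, 7, 13]

Answer:
[95, 66, 14, 92]
[2, 2, 7, 13]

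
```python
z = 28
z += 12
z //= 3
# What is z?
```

Trace:
`z = 28` → z = 28
`z += 12` → z = 40
`z //= 3` → z = 13
So z = 13

Answer: 13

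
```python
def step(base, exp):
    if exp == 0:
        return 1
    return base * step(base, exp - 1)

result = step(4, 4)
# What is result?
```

step(4, 4) = 4 * 4 * 4 * 4 = 256

Answer: 256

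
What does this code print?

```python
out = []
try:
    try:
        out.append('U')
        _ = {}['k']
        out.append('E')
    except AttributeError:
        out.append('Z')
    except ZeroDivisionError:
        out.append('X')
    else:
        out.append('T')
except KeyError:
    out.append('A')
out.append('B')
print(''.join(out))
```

Execution trace: 'U' (try body) → 'A' (outer except KeyError) → 'B' (after the try/except). Output: UAB

Answer: UAB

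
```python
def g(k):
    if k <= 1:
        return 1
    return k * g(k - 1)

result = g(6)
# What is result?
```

g(6) = 6 * 5 * 4 * 3 * 2 * 1 = 720

Answer: 720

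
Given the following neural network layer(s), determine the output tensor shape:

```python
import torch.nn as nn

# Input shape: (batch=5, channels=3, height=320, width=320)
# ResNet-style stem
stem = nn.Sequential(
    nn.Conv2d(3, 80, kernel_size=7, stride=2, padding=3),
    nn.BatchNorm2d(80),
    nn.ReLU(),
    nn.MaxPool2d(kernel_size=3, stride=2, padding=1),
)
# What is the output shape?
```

Input: (5, 3, 320, 320) -> after Conv2d 7x7 stride=2: (5, 80, 160, 160) -> Output: (5, 80, 80, 80)

Answer: (5, 80, 80, 80)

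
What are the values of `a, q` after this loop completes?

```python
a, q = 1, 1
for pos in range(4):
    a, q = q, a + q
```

Fibonacci: after 4 iterations
`a, q` takes the values: (1, 1) → (1, 2) → (2, 3) → (3, 5) → (5, 8)

Answer: 5, 8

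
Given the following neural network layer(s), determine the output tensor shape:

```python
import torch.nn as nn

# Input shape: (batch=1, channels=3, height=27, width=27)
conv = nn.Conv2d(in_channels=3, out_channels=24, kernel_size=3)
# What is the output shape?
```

Input: (1, 3, 27, 27) -> Output: (1, 24, 25, 25)

Answer: (1, 24, 25, 25)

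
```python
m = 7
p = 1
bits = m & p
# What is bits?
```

Trace:
`m = 7` → m = 7
`p = 1` → p = 1
`bits = m & p` → bits = 1
So bits = 1

Answer: 1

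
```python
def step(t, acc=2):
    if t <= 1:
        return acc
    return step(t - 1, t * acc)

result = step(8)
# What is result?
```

Accumulator trace (n, acc): (8, 2) -> (7, 16) -> (6, 112) -> (5, 672) -> (4, 3360) -> (3, 13440) -> (2, 40320) -> (1, 80640) -> return 80640

Answer: 80640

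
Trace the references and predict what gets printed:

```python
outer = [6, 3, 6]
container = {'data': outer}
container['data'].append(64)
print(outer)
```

Key concept: dict holds reference to list.
Step by step:
`outer = [6, 3, 6]` → outer = [6, 3, 6]
`container = {'data': outer}` → container = {'data': [6, 3, 6]}
`container['data'].append(64)` → outer = [6, 3, 6, 64]; container = {'data': [6, 3, 6, 64]}
`print(outer)` → prints [6, 3, 6, 64]

Answer: [6, 3, 6, 64]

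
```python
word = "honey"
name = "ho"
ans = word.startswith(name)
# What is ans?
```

Trace:
`word = "honey"` → word = 'honey'
`name = "ho"` → name = 'ho'
`ans = word.startswith(name)` → ans = True
So ans = True

Answer: True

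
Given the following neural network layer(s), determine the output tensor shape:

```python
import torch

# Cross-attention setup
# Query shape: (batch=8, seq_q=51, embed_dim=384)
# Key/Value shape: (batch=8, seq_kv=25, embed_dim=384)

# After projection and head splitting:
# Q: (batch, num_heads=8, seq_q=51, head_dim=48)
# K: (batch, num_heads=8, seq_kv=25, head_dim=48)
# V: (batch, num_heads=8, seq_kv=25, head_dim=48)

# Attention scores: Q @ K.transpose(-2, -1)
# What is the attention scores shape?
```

Input: (8, 51, 384) -> Output: (8, 8, 51, 25)

Answer: (8, 8, 51, 25)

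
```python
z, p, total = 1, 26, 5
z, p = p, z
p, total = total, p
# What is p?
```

Trace:
`z, p, total = 1, 26, 5` → z = 1; p = 26; total = 5
`z, p = p, z` → z = 26; p = 1
`p, total = total, p` → p = 5; total = 1
So p = 5

Answer: 5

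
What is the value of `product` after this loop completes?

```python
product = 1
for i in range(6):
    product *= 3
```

3^6 = 729
`product` takes the values: 1 → 3 → 9 → 27 → 81 → 243 → 729

Answer: 729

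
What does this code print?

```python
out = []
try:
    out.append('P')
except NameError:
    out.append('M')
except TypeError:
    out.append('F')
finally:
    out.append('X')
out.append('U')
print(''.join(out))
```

Execution trace: 'P' (try body, no exception) → 'X' (finally) → 'U' (after the try/except). Output: PXU

Answer: PXU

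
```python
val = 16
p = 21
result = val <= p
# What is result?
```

Trace:
`val = 16` → val = 16
`p = 21` → p = 21
`result = val <= p` → result = True
So result = True

Answer: True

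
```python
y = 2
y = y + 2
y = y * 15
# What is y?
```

Trace:
`y = 2` → y = 2
`y = y + 2` → y = 4
`y = y * 15` → y = 60
So y = 60

Answer: 60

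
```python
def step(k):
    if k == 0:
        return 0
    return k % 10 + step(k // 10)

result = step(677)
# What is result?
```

Sum of digits of 677: 7 + 7 + 6 = 20

Answer: 20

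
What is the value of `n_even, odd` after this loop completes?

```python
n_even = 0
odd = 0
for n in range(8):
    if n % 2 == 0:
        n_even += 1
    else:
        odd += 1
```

Count evens and odds in range(8)
`n_even, odd` takes the values: (0, 0) → (1, 0) → (1, 1) → (2, 1) → (2, 2) → (3, 2) → (3, 3) → (4, 3) → (4, 4)

Answer: 4, 4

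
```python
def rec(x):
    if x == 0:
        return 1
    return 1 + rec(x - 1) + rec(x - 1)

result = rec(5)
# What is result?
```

rec(x) = 1 + 2·rec(x-1), rec(0)=1. Closed form: (1+1)·2^5 - 1 = 63.

Answer: 63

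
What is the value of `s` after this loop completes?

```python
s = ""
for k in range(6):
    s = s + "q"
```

Repeat 'q' 6 times
`s` takes the values: "" → "q" → "qq" → "qqq" → "qqqq" → "qqqqq" → "qqqqqq"

Answer: "qqqqqq"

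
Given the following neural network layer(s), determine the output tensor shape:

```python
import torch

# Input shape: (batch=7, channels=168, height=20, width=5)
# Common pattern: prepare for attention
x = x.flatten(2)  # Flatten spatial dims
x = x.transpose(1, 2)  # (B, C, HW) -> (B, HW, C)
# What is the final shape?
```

Input: (7, 168, 20, 5) -> after flatten(2): (7, 168, 100) -> Output: (7, 100, 168)

Answer: (7, 100, 168)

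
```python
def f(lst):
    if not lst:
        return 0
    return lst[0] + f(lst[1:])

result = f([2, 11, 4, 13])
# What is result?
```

2 + 11 + 4 + 13 + 0 = 30

Answer: 30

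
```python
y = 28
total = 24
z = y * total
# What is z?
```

Trace:
`y = 28` → y = 28
`total = 24` → total = 24
`z = y * total` → z = 672
So z = 672

Answer: 672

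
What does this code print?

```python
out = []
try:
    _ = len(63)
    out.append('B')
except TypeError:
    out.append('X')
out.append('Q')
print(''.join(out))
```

Execution trace: 'X' (except TypeError) → 'Q' (after the try/except). Output: XQ

Answer: XQ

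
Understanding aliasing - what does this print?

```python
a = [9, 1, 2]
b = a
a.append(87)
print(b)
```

Key concept: basic list aliasing.
Step by step:
`a = [9, 1, 2]` → a = [9, 1, 2]
`b = a` → b = [9, 1, 2] (same object as a)
`a.append(87)` → a = [9, 1, 2, 87] (same object as b); b = [9, 1, 2, 87] (same object as a)
`print(b)` → prints [9, 1, 2, 87]

Answer: [9, 1, 2, 87]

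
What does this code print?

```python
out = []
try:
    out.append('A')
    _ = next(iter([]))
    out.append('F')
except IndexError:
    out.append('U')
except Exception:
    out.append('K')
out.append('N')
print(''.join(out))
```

Execution trace: 'A' (try body) → 'K' (except Exception) → 'N' (after the try/except). Output: AKN

Answer: AKN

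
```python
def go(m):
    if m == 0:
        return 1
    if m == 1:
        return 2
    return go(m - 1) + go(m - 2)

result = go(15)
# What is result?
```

Build up from base cases: go(0)=1, go(1)=2, go(2)=3, go(3)=5, go(4)=8, go(5)=13, go(6)=21, ..., go(15)=1597

Answer: 1597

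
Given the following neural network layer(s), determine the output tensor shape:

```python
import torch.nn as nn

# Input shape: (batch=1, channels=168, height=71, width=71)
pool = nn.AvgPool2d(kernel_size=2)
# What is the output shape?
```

Input: (1, 168, 71, 71) -> Output: (1, 168, 35, 35)

Answer: (1, 168, 35, 35)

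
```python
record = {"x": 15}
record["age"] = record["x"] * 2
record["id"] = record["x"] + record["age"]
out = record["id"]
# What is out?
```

Trace:
`record = {"x": 15}` → record = {'x': 15}
`record["age"] = record["x"] * 2` → record = {'x': 15, 'age': 30}
`record["id"] = record["x"] + record["age"]` → record = {'x': 15, 'age': 30, 'id': 45}
`out = record["id"]` → out = 45
So out = 45

Answer: 45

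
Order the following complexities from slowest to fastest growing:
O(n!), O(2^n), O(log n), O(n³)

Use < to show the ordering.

Ordered by growth rate: O(log n) < O(n³) < O(2^n) < O(n!)

Answer: O(log n) < O(n³) < O(2^n) < O(n!)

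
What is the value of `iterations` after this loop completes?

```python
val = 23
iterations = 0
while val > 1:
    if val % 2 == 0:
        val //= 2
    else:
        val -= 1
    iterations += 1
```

Steps to reduce 23 to 1
`iterations` takes the values: 0 → 1 → 2 → 3 → 4 → 5 → 6 → 7

Answer: 7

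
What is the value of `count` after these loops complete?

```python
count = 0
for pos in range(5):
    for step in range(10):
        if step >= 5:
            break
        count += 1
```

Inner breaks at 5, outer runs 5 times
`count` takes the values: 0 → 1 → 2 → 3 → 4 → 5 → 6 → 7 → 8 → 9 → 10 → 11 → 12 → 13 → 14 → 15 → 16 → 17 → 18 → 19 → 20 → 21 → 22 → 23 → 24 → 25

Answer: 25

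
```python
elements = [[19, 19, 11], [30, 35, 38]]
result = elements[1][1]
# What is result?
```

Trace:
`elements = [[19, 19, 11], [30, 35, 38]]` → elements = [[19, 19, 11], [30, 35, 38]]
`result = elements[1][1]` → result = 35
So result = 35

Answer: 35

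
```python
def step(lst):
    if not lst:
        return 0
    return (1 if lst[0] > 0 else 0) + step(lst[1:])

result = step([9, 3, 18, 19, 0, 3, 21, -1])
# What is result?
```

Count of positive elements in [9, 3, 18, 19, 0, 3, 21, -1] = 6

Answer: 6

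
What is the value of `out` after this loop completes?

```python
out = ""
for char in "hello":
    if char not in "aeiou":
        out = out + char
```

Remove vowels from 'hello'
`out` takes the values: "" → "h" → "hl" → "hll"

Answer: "hll"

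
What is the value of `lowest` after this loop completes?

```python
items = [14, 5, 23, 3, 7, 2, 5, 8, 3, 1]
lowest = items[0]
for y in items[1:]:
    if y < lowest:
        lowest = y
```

Minimum of [14, 5, 23, 3, 7, 2, 5, 8, 3, 1]
`lowest` takes the values: 14 → 5 → 3 → 2 → 1

Answer: 1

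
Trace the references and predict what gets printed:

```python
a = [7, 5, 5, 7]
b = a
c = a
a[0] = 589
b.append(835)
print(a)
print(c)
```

Key concept: multiple aliases.
Step by step:
`a = [7, 5, 5, 7]` → a = [7, 5, 5, 7]
`b = a` → b = [7, 5, 5, 7] (same object as a)
`c = a` → c = [7, 5, 5, 7] (same object as a, b)
`a[0] = 589` → a = [589, 5, 5, 7] (same object as b, c); b = [589, 5, 5, 7] (same object as a, c); c = [589, 5, 5, 7] (same object as a, b)
`b.append(835)` → a = [589, 5, 5, 7, 835] (same object as b, c); b = [589, 5, 5, 7, 835] (same object as a, c); c = [589, 5, 5, 7, 835] (same object as a, b)
`print(a)` → prints [589, 5, 5, 7, 835]
`print(c)` → prints [589, 5, 5, 7, 835]

Answer:
[589, 5, 5, 7, 835]
[589, 5, 5, 7, 835]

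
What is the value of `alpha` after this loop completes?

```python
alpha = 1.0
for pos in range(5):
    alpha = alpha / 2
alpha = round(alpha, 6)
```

Halving LR 5 times: 1 / 2^5
`alpha` takes the values: 1.0 → 0.5 → 0.25 → 0.125 → 0.0625 → 0.03125

Answer: 0.03125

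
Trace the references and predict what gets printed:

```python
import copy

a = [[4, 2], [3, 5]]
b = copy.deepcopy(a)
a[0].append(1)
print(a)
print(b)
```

Key concept: deep copy is fully independent.
Step by step:
`a = [[4, 2], [3, 5]]` → a = [[4, 2], [3, 5]]
`b = copy.deepcopy(a)` → b = [[4, 2], [3, 5]]
`a[0].append(1)` → a = [[4, 2, 1], [3, 5]]
`print(a)` → prints [[4, 2, 1], [3, 5]]
`print(b)` → prints [[4, 2], [3, 5]]

Answer:
[[4, 2, 1], [3, 5]]
[[4, 2], [3, 5]]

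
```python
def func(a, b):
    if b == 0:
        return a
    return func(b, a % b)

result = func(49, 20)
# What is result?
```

func(49, 20) -> func(20, 9) -> func(9, 2) -> func(2, 1) -> func(1, 0) -> 1

Answer: 1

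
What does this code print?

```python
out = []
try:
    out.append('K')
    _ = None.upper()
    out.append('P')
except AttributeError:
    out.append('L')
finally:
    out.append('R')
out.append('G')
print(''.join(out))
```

Execution trace: 'K' (try body) → 'L' (except AttributeError) → 'R' (finally) → 'G' (after the try/except). Output: KLRG

Answer: KLRG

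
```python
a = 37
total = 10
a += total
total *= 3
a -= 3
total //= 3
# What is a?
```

Trace:
`a = 37` → a = 37
`total = 10` → total = 10
`a += total` → a = 47
`total *= 3` → total = 30
`a -= 3` → a = 44
`total //= 3` → total = 10
So a = 44

Answer: 44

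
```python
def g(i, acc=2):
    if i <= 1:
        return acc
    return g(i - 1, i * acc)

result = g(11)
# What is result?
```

Accumulator trace (n, acc): (11, 2) -> (10, 22) -> (9, 220) -> (8, 1980) -> (7, 15840) -> (6, 110880) -> (5, 665280) -> (4, 3326400) -> (3, 13305600) -> (2, 39916800) -> (1, 79833600) -> return 79833600

Answer: 79833600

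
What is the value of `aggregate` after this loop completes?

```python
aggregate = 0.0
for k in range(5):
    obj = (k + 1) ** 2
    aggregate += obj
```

Sum of squared losses 1² + 2² + ... + 5²
`aggregate` takes the values: 0.0 → 1.0 → 5.0 → 14.0 → 30.0 → 55.0

Answer: 55.0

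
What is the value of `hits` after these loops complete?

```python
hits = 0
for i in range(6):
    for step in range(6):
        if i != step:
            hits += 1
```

6² - 6 (exclude diagonal)
`hits` takes the values: 0 → 1 → 2 → 3 → 4 → 5 → 6 → 7 → 8 → 9 → 10 → 11 → 12 → 13 → 14 → 15 → 16 → 17 → 18 → 19 → 20 → 21 → 22 → 23 → 24 → 25 → 26 → 27 → 28 → 29 → 30

Answer: 30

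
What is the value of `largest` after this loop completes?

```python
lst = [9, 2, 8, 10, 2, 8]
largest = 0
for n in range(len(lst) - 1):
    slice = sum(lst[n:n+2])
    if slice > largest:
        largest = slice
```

Max sum of 2-element window in [9, 2, 8, 10, 2, 8]
`largest` takes the values: 0 → 11 → 18

Answer: 18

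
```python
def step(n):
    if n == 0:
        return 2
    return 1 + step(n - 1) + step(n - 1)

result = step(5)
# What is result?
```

step(n) = 1 + 2·step(n-1), step(0)=2. Closed form: (2+1)·2^5 - 1 = 95.

Answer: 95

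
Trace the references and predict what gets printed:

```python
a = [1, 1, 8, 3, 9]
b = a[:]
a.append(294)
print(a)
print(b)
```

Key concept: slice [:] creates copy.
Step by step:
`a = [1, 1, 8, 3, 9]` → a = [1, 1, 8, 3, 9]
`b = a[:]` → b = [1, 1, 8, 3, 9]
`a.append(294)` → a = [1, 1, 8, 3, 9, 294]
`print(a)` → prints [1, 1, 8, 3, 9, 294]
`print(b)` → prints [1, 1, 8, 3, 9]

Answer:
[1, 1, 8, 3, 9, 294]
[1, 1, 8, 3, 9]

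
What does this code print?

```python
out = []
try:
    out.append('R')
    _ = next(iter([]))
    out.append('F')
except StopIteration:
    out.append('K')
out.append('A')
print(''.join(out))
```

Execution trace: 'R' (try body) → 'K' (except StopIteration) → 'A' (after the try/except). Output: RKA

Answer: RKA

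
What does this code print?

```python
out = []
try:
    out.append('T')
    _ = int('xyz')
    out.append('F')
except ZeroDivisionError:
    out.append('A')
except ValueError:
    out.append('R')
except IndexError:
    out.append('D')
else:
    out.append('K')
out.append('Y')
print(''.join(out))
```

Execution trace: 'T' (try body) → 'R' (except ValueError) → 'Y' (after the try/except). Output: TRY

Answer: TRY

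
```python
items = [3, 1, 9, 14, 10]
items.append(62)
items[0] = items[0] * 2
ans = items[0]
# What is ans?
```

Trace:
`items = [3, 1, 9, 14, 10]` → items = [3, 1, 9, 14, 10]
`items.append(62)` → items = [3, 1, 9, 14, 10, 62]
`items[0] = items[0] * 2` → items = [6, 1, 9, 14, 10, 62]
`ans = items[0]` → ans = 6
So ans = 6

Answer: 6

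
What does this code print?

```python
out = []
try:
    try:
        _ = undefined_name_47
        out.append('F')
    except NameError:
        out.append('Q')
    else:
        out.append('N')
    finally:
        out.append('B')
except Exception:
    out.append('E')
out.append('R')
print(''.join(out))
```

Execution trace: 'Q' (inner except NameError) → 'B' (inner finally) → 'R' (after the try/except). Output: QBR

Answer: QBR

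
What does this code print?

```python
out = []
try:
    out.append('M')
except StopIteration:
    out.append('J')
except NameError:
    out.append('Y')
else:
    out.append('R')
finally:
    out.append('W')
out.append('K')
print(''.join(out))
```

Execution trace: 'M' (try body, no exception) → 'R' (else) → 'W' (finally) → 'K' (after the try/except). Output: MRWK

Answer: MRWK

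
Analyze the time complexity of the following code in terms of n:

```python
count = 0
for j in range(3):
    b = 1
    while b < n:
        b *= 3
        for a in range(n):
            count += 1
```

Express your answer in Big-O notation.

Each loop level contributes: 1 × log n × n. Multiplying the contributions gives O(n log n).

Answer: O(n log n)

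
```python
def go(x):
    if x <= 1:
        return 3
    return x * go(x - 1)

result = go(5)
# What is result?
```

go(5) = 5 * 4 * 3 * 2 * 3 = 360

Answer: 360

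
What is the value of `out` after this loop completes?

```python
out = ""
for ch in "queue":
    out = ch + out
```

Reverse 'queue'
`out` takes the values: "" → "q" → "uq" → "euq" → "ueuq" → "eueuq"

Answer: "eueuq"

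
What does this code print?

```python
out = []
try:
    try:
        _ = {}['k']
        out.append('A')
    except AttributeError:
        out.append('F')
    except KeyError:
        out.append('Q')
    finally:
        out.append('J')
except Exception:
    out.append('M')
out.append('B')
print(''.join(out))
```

Execution trace: 'Q' (inner except KeyError) → 'J' (inner finally) → 'B' (after the try/except). Output: QJB

Answer: QJB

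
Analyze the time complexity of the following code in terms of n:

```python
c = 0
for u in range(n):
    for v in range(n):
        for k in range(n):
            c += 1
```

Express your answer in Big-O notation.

Each loop level contributes: n × n × n. Multiplying the contributions gives O(n^3).

Answer: O(n^3)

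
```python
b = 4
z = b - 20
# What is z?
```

Trace:
`b = 4` → b = 4
`z = b - 20` → z = -16
So z = -16

Answer: -16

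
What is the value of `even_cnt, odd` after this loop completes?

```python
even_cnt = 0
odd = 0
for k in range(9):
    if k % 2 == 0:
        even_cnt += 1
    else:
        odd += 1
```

Count evens and odds in range(9)
`even_cnt, odd` takes the values: (0, 0) → (1, 0) → (1, 1) → (2, 1) → (2, 2) → (3, 2) → (3, 3) → (4, 3) → (4, 4) → (5, 4)

Answer: 5, 4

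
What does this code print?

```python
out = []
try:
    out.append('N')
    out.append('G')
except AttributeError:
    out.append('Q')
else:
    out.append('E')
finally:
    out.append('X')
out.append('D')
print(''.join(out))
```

Execution trace: 'N' (try body) → 'G' (try body, no exception) → 'E' (else) → 'X' (finally) → 'D' (after the try/except). Output: NGEXD

Answer: NGEXD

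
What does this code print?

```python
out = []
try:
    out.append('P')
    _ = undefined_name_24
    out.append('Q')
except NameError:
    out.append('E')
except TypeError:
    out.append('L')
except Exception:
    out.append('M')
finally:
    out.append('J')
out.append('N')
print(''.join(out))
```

Execution trace: 'P' (try body) → 'E' (except NameError) → 'J' (finally) → 'N' (after the try/except). Output: PEJN

Answer: PEJN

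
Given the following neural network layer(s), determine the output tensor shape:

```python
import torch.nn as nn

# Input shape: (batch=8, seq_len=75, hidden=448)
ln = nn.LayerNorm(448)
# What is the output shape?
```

Input: (8, 75, 448) -> Output: (8, 75, 448)

Answer: (8, 75, 448)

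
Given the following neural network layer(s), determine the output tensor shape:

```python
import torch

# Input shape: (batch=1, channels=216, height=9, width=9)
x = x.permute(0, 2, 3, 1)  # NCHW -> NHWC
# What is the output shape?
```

Input: (1, 216, 9, 9) -> Output: (1, 9, 9, 216)

Answer: (1, 9, 9, 216)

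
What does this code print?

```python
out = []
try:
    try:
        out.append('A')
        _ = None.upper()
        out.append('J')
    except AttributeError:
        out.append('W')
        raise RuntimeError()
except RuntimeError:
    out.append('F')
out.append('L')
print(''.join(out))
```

Execution trace: 'A' (inner try body) → 'W' (inner except AttributeError) → 'F' (outer except RuntimeError) → 'L' (after the try/except). Output: AWFL

Answer: AWFL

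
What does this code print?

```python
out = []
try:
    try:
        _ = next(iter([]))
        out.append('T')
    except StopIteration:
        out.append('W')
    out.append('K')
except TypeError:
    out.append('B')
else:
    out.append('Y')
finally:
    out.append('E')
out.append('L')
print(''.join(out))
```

Execution trace: 'W' (inner except StopIteration) → 'K' (try body, no exception) → 'Y' (else) → 'E' (finally) → 'L' (after the try/except). Output: WKYEL

Answer: WKYEL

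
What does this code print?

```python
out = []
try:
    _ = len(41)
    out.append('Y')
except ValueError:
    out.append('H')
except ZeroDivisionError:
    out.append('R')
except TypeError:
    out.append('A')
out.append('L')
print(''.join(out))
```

Execution trace: 'A' (except TypeError) → 'L' (after the try/except). Output: AL

Answer: AL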